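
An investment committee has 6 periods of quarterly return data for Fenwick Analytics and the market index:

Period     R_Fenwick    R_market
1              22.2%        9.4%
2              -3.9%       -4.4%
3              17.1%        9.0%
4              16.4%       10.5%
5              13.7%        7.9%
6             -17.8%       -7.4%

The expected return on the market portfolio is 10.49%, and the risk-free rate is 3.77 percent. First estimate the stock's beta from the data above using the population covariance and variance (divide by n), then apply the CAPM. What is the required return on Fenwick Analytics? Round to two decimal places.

Mean R_i = (22.2 − 3.9 + 17.1 + 16.4 + 13.7 − 17.8) / 6 = 7.9500%
Mean R_m = (9.4 − 4.4 + 9.0 + 10.5 + 7.9 − 7.4) / 6 = 4.1667%
Σ(R_i − R̄_i)(R_m − R̄_m) = 593.1400  ⇒  Cov = 593.1400 / 6 = 98.8567
Σ(R_m − R̄_m)² = 311.9733  ⇒  Var(R_m) = 311.9733 / 6 = 51.9956
β = Cov / Var(R_m) = 98.8567 / 51.9956 = 1.9013
MRP = 10.49% − 3.77% = 6.72%
E(R) = R_f + β × MRP = 3.77% + 1.9013 × 6.72% = 16.55%

16.55%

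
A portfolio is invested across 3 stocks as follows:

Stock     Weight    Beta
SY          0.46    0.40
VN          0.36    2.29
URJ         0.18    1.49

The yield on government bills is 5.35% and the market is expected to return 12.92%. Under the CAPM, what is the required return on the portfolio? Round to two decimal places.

β_P = Σ w_i β_i = 0.46×0.40 + 0.36×2.29 + 0.18×1.49 = 1.2766
MRP = 12.92% − 5.35% = 7.57%
E(R_P) = R_f + β_P × MRP = 5.35% + 1.2766 × 7.57% = 15.01%

15.01%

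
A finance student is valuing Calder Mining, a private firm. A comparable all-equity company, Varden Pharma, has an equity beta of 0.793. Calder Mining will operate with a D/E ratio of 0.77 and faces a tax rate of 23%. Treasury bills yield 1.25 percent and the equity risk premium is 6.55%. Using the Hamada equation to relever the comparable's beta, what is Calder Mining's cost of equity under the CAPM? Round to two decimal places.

9.52%

β_L = β_U × [1 + (1 − t)(D/E)] = 0.793 × [1 + (1 − 0.23) × 0.77]
    = 0.793 × [1 + 0.77 × 0.77] = 0.793 × 1.5929 = 1.2632
E(R) = R_f + β_L × MRP = 1.25% + 1.2632 × 6.55% = 9.52%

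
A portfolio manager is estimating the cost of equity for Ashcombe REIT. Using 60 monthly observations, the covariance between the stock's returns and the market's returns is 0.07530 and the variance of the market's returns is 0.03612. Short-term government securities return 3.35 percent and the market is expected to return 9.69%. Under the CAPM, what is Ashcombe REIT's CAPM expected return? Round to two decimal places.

β = Cov(R_i, R_m) / Var(R_m) = 0.07530 / 0.03612 = 2.0847
MRP = 9.69% − 3.35% = 6.34%
E(R) = R_f + β × MRP = 3.35% + 2.0847 × 6.34% = 16.57%

16.57%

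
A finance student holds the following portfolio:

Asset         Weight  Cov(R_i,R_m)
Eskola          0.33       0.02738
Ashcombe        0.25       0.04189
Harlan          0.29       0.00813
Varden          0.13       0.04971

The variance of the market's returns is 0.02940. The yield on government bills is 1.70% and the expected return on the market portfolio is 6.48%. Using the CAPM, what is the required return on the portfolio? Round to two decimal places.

6.31%

β_Eskola = 0.02738 / 0.02940 = 0.9313
β_Ashcombe = 0.04189 / 0.02940 = 1.4248
β_Harlan = 0.00813 / 0.02940 = 0.2765
β_Varden = 0.04971 / 0.02940 = 1.6908
β_P = Σ w_i β_i = 0.33×0.9313 + 0.25×1.4248 + 0.29×0.2765 + 0.13×1.6908 = 0.9635
MRP = 6.48% − 1.70% = 4.78%
E(R_P) = R_f + β_P × MRP = 1.70% + 0.9635 × 4.78% = 6.31%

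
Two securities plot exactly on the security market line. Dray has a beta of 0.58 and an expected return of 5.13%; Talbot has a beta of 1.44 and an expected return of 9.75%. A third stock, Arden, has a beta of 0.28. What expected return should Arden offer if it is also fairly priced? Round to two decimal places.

MRP (SML slope) = (9.75% − 5.13%) / (1.44 − 0.58) = 4.62% / 0.86 = 5.3721%
R_f (intercept) = 5.13% − 0.58 × 5.3721% = 2.0142%
E(R_Arden) = R_f + β × MRP = 2.0142% + 0.28 × 5.3721% = 3.52%

3.52%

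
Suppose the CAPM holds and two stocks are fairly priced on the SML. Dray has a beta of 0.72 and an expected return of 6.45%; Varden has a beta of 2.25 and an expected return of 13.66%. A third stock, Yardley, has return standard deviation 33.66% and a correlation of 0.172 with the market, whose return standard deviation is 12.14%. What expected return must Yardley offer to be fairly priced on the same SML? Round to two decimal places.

5.30%

MRP = (13.66% − 6.45%) / (2.25 − 0.72) = 4.7124%
R_f = 6.45% − 0.72 × 4.7124% = 3.0571%
β_Yardley = ρ·σ_i/σ_m = 0.172 × 33.66 / 12.14 = 0.4769
E(R_Yardley) = R_f + β × MRP = 3.0571% + 0.4769 × 4.7124% = 5.30%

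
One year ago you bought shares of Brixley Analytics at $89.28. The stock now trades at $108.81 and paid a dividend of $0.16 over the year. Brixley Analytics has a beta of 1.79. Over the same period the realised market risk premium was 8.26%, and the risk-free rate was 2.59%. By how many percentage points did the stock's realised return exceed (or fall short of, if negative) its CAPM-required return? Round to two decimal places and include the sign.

Realised HPR = (P1 + D1 − P0) / P0 = (108.81 + 0.16 − 89.28) / 89.28 = 19.69 / 89.28 = 22.0542%
CAPM required = R_f + β·MRP = 2.59% + 1.79 × 8.26% = 17.3754%
α = realised − required = 22.0542% − 17.3754% = +4.68%

+4.68%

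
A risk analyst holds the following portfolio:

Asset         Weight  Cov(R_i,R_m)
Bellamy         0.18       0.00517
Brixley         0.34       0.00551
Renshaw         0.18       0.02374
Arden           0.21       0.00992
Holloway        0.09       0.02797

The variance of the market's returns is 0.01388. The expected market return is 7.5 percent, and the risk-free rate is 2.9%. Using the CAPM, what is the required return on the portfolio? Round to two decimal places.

β_Bellamy = 0.00517 / 0.01388 = 0.3725
β_Brixley = 0.00551 / 0.01388 = 0.3970
β_Renshaw = 0.02374 / 0.01388 = 1.7104
β_Arden = 0.00992 / 0.01388 = 0.7147
β_Holloway = 0.02797 / 0.01388 = 2.0151
β_P = Σ w_i β_i = 0.18×0.3725 + 0.34×0.3970 + 0.18×1.7104 + 0.21×0.7147 + 0.09×2.0151 = 0.8413
MRP = 7.5% − 2.9% = 4.60%
E(R_P) = R_f + β_P × MRP = 2.9% + 0.8413 × 4.6% = 6.77%

6.77%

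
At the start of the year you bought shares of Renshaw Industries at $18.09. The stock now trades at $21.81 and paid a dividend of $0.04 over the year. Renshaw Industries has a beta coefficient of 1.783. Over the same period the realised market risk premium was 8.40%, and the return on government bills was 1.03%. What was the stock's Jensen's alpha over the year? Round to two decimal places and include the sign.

Realised HPR = (P1 + D1 − P0) / P0 = (21.81 + 0.04 − 18.09) / 18.09 = 3.76 / 18.09 = 20.7850%
CAPM required = R_f + β·MRP = 1.03% + 1.783 × 8.40% = 16.00720%
α = realised − required = 20.7850% − 16.00720% = +4.78%

+4.78%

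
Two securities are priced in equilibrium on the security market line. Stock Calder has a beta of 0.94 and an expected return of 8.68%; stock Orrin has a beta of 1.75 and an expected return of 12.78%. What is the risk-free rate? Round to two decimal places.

3.92%

Both satisfy E(R) = R_f + β·MRP, so the slope of the SML is
MRP = (12.78% − 8.68%) / (1.75 − 0.94) = 4.10% / 0.81 = 5.0617%
R_f = E(R_Calder) − β_Calder·MRP = 8.68% − 0.94 × 5.0617% = 3.9220%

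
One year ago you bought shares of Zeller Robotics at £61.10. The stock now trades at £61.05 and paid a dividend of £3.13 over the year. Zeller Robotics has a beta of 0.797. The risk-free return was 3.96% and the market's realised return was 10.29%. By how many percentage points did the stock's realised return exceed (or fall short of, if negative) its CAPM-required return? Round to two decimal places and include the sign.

-3.96%

Realised HPR = (P1 + D1 − P0) / P0 = (61.05 + 3.13 − 61.10) / 61.10 = 3.08 / 61.10 = 5.0409%
MRP = 10.29% − 3.96% = 6.33%
CAPM required = R_f + β·MRP = 3.96% + 0.797 × 6.33% = 9.00501%
α = realised − required = 5.0409% − 9.00501% = -3.96%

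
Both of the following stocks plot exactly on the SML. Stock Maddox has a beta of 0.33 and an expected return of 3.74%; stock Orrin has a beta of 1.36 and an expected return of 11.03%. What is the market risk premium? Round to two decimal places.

7.08%

Both satisfy E(R) = R_f + β·MRP, so the slope of the SML is
MRP = (11.03% − 3.74%) / (1.36 − 0.33) = 7.29% / 1.03 = 7.0777%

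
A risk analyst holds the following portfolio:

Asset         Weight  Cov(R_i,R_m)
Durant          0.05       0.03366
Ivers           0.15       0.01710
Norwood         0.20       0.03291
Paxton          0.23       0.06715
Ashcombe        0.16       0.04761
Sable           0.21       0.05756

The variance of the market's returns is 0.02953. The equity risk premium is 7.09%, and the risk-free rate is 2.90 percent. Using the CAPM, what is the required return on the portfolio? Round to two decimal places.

β_Durant = 0.03366 / 0.02953 = 1.1399
β_Ivers = 0.01710 / 0.02953 = 0.5791
β_Norwood = 0.03291 / 0.02953 = 1.1145
β_Paxton = 0.06715 / 0.02953 = 2.2740
β_Ashcombe = 0.04761 / 0.02953 = 1.6123
β_Sable = 0.05756 / 0.02953 = 1.9492
β_P = Σ w_i β_i = 0.05×1.1399 + 0.15×0.5791 + 0.20×1.1145 + 0.23×2.2740 + 0.16×1.6123 + 0.21×1.9492 = 1.5571
E(R_P) = R_f + β_P × MRP = 2.90% + 1.5571 × 7.09% = 13.94%

13.94%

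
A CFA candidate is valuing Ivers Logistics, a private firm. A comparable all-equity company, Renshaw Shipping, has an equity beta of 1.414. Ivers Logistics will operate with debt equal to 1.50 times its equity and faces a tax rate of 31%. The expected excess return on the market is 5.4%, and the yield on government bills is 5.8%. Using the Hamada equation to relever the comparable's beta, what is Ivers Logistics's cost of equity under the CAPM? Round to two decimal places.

21.34%

β_L = β_U × [1 + (1 − t)(D/E)] = 1.414 × [1 + (1 − 0.31) × 1.50]
    = 1.414 × [1 + 0.69 × 1.50] = 1.414 × 2.0350 = 2.8775
E(R) = R_f + β_L × MRP = 5.8% + 2.8775 × 5.4% = 21.34%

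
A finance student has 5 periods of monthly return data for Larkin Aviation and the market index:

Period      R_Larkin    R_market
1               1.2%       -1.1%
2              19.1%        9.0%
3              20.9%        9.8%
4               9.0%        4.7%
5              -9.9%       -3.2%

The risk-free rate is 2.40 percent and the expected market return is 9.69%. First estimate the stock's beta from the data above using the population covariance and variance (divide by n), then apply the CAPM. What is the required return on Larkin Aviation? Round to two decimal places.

18.09%

Mean R_i = (1.2 + 19.1 + 20.9 + 9.0 − 9.9) / 5 = 8.0600%
Mean R_m = (-1.1 + 9.0 + 9.8 + 4.7 − 3.2) / 5 = 3.8400%
Σ(R_i − R̄_i)(R_m − R̄_m) = 294.6280  ⇒  Cov = 294.6280 / 5 = 58.9256
Σ(R_m − R̄_m)² = 136.8520  ⇒  Var(R_m) = 136.8520 / 5 = 27.3704
β = Cov / Var(R_m) = 58.9256 / 27.3704 = 2.1529
MRP = 9.69% − 2.40% = 7.29%
E(R) = R_f + β × MRP = 2.40% + 2.1529 × 7.29% = 18.09%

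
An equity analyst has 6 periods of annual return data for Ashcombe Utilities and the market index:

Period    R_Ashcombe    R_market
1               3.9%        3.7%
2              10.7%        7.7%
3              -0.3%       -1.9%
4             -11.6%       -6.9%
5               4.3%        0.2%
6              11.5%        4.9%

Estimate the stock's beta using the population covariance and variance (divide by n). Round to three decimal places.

Mean R_i = (3.9 + 10.7 − 0.3 − 11.6 + 4.3 + 11.5) / 6 = 3.0833%
Mean R_m = (3.7 + 7.7 − 1.9 − 6.9 + 0.2 + 4.9) / 6 = 1.2833%
Σ(R_i − R̄_i)(R_m − R̄_m) = 210.8983  ⇒  Cov = 210.8983 / 6 = 35.1497
Σ(R_m − R̄_m)² = 138.3683  ⇒  Var(R_m) = 138.3683 / 6 = 23.0614
β = Cov / Var(R_m) = 35.1497 / 23.0614 = 1.5242

1.524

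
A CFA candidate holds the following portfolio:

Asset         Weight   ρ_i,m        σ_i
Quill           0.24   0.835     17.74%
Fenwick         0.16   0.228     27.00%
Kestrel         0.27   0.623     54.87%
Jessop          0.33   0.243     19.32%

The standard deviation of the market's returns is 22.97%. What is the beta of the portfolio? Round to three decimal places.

0.667

β_Quill = 0.835 × 17.74% / 22.97% = 0.6449
β_Fenwick = 0.228 × 27.00% / 22.97% = 0.2680
β_Kestrel = 0.623 × 54.87% / 22.97% = 1.4882
β_Jessop = 0.243 × 19.32% / 22.97% = 0.2044
β_P = Σ w_i β_i = 0.24×0.6449 + 0.16×0.2680 + 0.27×1.4882 + 0.33×0.2044 = 0.6669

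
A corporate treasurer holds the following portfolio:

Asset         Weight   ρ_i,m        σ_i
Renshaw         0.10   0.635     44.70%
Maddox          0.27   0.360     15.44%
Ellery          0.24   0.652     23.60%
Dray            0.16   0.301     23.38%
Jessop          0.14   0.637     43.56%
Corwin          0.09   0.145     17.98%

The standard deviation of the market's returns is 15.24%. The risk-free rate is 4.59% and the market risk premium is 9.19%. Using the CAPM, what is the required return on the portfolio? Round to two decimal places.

β_Renshaw = 0.635 × 44.70% / 15.24% = 1.8625
β_Maddox = 0.360 × 15.44% / 15.24% = 0.3647
β_Ellery = 0.652 × 23.60% / 15.24% = 1.0097
β_Dray = 0.301 × 23.38% / 15.24% = 0.4618
β_Jessop = 0.637 × 43.56% / 15.24% = 1.8207
β_Corwin = 0.145 × 17.98% / 15.24% = 0.1711
β_P = Σ w_i β_i = 0.10×1.8625 + 0.27×0.3647 + 0.24×1.0097 + 0.16×0.4618 + 0.14×1.8207 + 0.09×0.1711 = 0.8712
E(R_P) = R_f + β_P × MRP = 4.59% + 0.8712 × 9.19% = 12.60%

12.60%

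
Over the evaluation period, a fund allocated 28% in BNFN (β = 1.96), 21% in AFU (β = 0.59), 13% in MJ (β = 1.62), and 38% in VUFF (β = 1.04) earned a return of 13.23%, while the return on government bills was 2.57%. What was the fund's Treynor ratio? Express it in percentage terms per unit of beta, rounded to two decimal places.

β_P = 0.28×1.96 + 0.21×0.59 + 0.13×1.62 + 0.38×1.04 = 1.2785
Treynor = (R_P − R_f) / β_P = (13.23% − 2.57%) / 1.2785 = 10.66% / 1.2785 = 8.34%

8.34%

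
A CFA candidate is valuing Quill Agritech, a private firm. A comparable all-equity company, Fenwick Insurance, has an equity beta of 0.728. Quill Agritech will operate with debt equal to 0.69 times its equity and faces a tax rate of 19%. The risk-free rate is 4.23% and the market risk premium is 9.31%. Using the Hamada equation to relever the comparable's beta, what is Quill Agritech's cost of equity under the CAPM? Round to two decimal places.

β_L = β_U × [1 + (1 − t)(D/E)] = 0.728 × [1 + (1 − 0.19) × 0.69]
    = 0.728 × [1 + 0.81 × 0.69] = 0.728 × 1.5589 = 1.1349
E(R) = R_f + β_L × MRP = 4.23% + 1.1349 × 9.31% = 14.80%

14.80%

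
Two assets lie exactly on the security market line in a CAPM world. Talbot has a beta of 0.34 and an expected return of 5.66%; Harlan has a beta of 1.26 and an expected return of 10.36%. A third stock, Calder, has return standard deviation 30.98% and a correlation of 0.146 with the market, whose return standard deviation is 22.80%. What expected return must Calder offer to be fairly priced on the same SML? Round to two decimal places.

MRP = (10.36% − 5.66%) / (1.26 − 0.34) = 5.1087%
R_f = 5.66% − 0.34 × 5.1087% = 3.9230%
β_Calder = ρ·σ_i/σ_m = 0.146 × 30.98 / 22.80 = 0.1984
E(R_Calder) = R_f + β × MRP = 3.9230% + 0.1984 × 5.1087% = 4.94%

4.94%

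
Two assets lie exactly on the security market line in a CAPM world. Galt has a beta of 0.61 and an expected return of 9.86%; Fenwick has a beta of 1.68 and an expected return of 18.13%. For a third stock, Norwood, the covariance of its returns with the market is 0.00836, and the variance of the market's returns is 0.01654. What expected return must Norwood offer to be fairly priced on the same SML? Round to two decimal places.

MRP = (18.13% − 9.86%) / (1.68 − 0.61) = 7.7290%
R_f = 9.86% − 0.61 × 7.7290% = 5.1453%
β_Norwood = Cov / Var(R_m) = 0.00836 / 0.01654 = 0.5054
E(R_Norwood) = R_f + β × MRP = 5.1453% + 0.5054 × 7.7290% = 9.05%

9.05%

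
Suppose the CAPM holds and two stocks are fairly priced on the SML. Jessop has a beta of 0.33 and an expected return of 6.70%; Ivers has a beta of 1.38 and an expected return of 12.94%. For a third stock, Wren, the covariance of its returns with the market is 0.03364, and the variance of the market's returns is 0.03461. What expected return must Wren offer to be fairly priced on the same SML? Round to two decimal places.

10.52%

MRP = (12.94% − 6.70%) / (1.38 − 0.33) = 5.9429%
R_f = 6.70% − 0.33 × 5.9429% = 4.7388%
β_Wren = Cov / Var(R_m) = 0.03364 / 0.03461 = 0.9720
E(R_Wren) = R_f + β × MRP = 4.7388% + 0.9720 × 5.9429% = 10.52%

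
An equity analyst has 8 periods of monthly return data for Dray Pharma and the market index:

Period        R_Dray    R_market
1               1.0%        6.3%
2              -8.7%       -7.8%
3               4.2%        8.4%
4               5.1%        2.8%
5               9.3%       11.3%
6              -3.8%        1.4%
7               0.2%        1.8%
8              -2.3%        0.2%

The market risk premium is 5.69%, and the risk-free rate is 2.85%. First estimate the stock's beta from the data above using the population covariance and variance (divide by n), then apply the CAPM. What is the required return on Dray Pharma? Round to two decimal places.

Mean R_i = (1.0 − 8.7 + 4.2 + 5.1 + 9.3 − 3.8 + 0.2 − 2.3) / 8 = 0.6250%
Mean R_m = (6.3 − 7.8 + 8.4 + 2.8 + 11.3 + 1.4 + 1.8 + 0.2) / 8 = 3.0500%
Σ(R_i − R̄_i)(R_m − R̄_m) = 208.1400  ⇒  Cov = 208.1400 / 8 = 26.0175
Σ(R_m − R̄_m)² = 237.4400  ⇒  Var(R_m) = 237.4400 / 8 = 29.6800
β = Cov / Var(R_m) = 26.0175 / 29.6800 = 0.8766
E(R) = R_f + β × MRP = 2.85% + 0.8766 × 5.69% = 7.84%

7.84%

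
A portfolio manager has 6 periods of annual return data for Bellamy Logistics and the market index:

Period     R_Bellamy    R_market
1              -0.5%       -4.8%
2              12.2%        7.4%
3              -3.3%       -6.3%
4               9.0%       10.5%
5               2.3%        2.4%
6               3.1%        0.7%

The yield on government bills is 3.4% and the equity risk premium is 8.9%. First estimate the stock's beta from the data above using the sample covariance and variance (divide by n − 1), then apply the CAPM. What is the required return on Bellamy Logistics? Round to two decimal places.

Mean R_i = (-0.5 + 12.2 − 3.3 + 9.0 + 2.3 + 3.1) / 6 = 3.8000%
Mean R_m = (-4.8 + 7.4 − 6.3 + 10.5 + 2.4 + 0.7) / 6 = 1.6500%
Σ(R_i − R̄_i)(R_m − R̄_m) = 178.0400  ⇒  Cov = 178.0400 / 5 = 35.6080
Σ(R_m − R̄_m)² = 217.6550  ⇒  Var(R_m) = 217.6550 / 5 = 43.5310
β = Cov / Var(R_m) = 35.6080 / 43.5310 = 0.8180
E(R) = R_f + β × MRP = 3.4% + 0.8180 × 8.9% = 10.68%

10.68%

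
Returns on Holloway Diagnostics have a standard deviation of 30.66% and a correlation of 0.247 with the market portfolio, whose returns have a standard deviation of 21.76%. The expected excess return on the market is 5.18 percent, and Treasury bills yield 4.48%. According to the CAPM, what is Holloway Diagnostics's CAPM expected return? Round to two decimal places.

6.28%

β = ρ × σ_i / σ_m = 0.247 × 30.66% / 21.76% = 0.3480
E(R) = 4.48% + 0.3480 × 5.18% = 6.28%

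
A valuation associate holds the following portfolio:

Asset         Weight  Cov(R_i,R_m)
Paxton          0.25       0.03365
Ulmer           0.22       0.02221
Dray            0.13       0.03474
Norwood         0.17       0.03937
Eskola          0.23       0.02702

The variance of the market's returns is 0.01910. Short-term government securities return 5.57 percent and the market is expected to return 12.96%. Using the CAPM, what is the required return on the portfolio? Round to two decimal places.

β_Paxton = 0.03365 / 0.01910 = 1.7618
β_Ulmer = 0.02221 / 0.01910 = 1.1628
β_Dray = 0.03474 / 0.01910 = 1.8188
β_Norwood = 0.03937 / 0.01910 = 2.0613
β_Eskola = 0.02702 / 0.01910 = 1.4147
β_P = Σ w_i β_i = 0.25×1.7618 + 0.22×1.1628 + 0.13×1.8188 + 0.17×2.0613 + 0.23×1.4147 = 1.6085
MRP = 12.96% − 5.57% = 7.39%
E(R_P) = R_f + β_P × MRP = 5.57% + 1.6085 × 7.39% = 17.46%

17.46%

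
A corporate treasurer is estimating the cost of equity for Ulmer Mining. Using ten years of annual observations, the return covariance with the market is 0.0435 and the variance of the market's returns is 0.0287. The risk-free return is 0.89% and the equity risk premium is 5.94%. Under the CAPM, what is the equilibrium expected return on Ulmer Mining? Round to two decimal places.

β = Cov(R_i, R_m) / Var(R_m) = 0.0435 / 0.0287 = 1.5157
E(R) = R_f + β × MRP = 0.89% + 1.5157 × 5.94% = 9.89%

9.89%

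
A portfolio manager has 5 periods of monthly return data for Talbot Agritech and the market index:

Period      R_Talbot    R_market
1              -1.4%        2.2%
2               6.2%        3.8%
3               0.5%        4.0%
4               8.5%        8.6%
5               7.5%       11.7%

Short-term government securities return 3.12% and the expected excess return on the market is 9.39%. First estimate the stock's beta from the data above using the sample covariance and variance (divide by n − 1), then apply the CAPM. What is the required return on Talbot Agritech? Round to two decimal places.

Mean R_i = (-1.4 + 6.2 + 0.5 + 8.5 + 7.5) / 5 = 4.2600%
Mean R_m = (2.2 + 3.8 + 4.0 + 8.6 + 11.7) / 5 = 6.0600%
Σ(R_i − R̄_i)(R_m − R̄_m) = 54.2520  ⇒  Cov = 54.2520 / 4 = 13.5630
Σ(R_m − R̄_m)² = 62.5120  ⇒  Var(R_m) = 62.5120 / 4 = 15.6280
β = Cov / Var(R_m) = 13.5630 / 15.6280 = 0.8679
E(R) = R_f + β × MRP = 3.12% + 0.8679 × 9.39% = 11.27%

11.27%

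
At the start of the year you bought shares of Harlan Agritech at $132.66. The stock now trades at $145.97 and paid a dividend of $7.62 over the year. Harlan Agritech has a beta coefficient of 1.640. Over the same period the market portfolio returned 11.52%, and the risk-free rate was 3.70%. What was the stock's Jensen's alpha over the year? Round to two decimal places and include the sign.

-0.75%

Realised HPR = (P1 + D1 − P0) / P0 = (145.97 + 7.62 − 132.66) / 132.66 = 20.93 / 132.66 = 15.7772%
MRP = 11.52% − 3.70% = 7.82%
CAPM required = R_f + β·MRP = 3.70% + 1.640 × 7.82% = 16.52480%
α = realised − required = 15.7772% − 16.52480% = -0.75%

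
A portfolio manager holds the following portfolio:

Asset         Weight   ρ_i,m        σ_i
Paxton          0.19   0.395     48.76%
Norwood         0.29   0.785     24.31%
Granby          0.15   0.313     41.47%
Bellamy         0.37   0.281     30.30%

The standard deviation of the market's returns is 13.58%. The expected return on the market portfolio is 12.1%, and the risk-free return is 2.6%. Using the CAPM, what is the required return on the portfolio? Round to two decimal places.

β_Paxton = 0.395 × 48.76% / 13.58% = 1.4183
β_Norwood = 0.785 × 24.31% / 13.58% = 1.4053
β_Granby = 0.313 × 41.47% / 13.58% = 0.9558
β_Bellamy = 0.281 × 30.30% / 13.58% = 0.6270
β_P = Σ w_i β_i = 0.19×1.4183 + 0.29×1.4053 + 0.15×0.9558 + 0.37×0.6270 = 1.0524
MRP = 12.1% − 2.6% = 9.50%
E(R_P) = R_f + β_P × MRP = 2.6% + 1.0524 × 9.5% = 12.60%

12.60%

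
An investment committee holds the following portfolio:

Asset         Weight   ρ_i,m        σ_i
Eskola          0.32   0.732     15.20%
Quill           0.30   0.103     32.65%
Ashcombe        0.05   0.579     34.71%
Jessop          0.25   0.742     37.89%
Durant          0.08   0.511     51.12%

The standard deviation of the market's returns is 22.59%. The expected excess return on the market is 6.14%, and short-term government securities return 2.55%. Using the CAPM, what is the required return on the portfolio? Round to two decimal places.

β_Eskola = 0.732 × 15.20% / 22.59% = 0.4925
β_Quill = 0.103 × 32.65% / 22.59% = 0.1489
β_Ashcombe = 0.579 × 34.71% / 22.59% = 0.8896
β_Jessop = 0.742 × 37.89% / 22.59% = 1.2445
β_Durant = 0.511 × 51.12% / 22.59% = 1.1564
β_P = Σ w_i β_i = 0.32×0.4925 + 0.30×0.1489 + 0.05×0.8896 + 0.25×1.2445 + 0.08×1.1564 = 0.6504
E(R_P) = R_f + β_P × MRP = 2.55% + 0.6504 × 6.14% = 6.54%

6.54%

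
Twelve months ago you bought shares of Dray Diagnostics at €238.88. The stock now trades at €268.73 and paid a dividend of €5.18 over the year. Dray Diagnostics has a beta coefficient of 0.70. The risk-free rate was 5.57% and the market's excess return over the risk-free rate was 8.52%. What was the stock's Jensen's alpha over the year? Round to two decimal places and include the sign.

+3.13%

Realised HPR = (P1 + D1 − P0) / P0 = (268.73 + 5.18 − 238.88) / 238.88 = 35.03 / 238.88 = 14.6643%
CAPM required = R_f + β·MRP = 5.57% + 0.70 × 8.52% = 11.5340%
α = realised − required = 14.6643% − 11.5340% = +3.13%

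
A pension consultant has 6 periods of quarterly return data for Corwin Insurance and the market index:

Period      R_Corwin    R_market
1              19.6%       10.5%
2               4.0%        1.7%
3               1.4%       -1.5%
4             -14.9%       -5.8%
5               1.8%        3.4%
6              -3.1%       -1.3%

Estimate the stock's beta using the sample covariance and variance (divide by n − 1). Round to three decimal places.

1.926

Mean R_i = (19.6 + 4.0 + 1.4 − 14.9 + 1.8 − 3.1) / 6 = 1.4667%
Mean R_m = (10.5 + 1.7 − 1.5 − 5.8 + 3.4 − 1.3) / 6 = 1.1667%
Σ(R_i − R̄_i)(R_m − R̄_m) = 296.8033  ⇒  Cov = 296.8033 / 5 = 59.3607
Σ(R_m − R̄_m)² = 154.1133  ⇒  Var(R_m) = 154.1133 / 5 = 30.8227
β = Cov / Var(R_m) = 59.3607 / 30.8227 = 1.9259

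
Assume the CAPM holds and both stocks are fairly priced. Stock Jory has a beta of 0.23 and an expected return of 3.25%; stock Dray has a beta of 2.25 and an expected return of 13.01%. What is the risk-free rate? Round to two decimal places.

2.14%

Both satisfy E(R) = R_f + β·MRP, so the slope of the SML is
MRP = (13.01% − 3.25%) / (2.25 − 0.23) = 9.76% / 2.02 = 4.8317%
R_f = E(R_Jory) − β_Jory·MRP = 3.25% − 0.23 × 4.8317% = 2.1387%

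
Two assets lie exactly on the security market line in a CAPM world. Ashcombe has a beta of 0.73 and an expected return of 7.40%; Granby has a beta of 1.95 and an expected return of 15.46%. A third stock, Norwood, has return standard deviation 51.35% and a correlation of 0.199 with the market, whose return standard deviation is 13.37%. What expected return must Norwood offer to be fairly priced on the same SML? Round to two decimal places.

7.63%

MRP = (15.46% − 7.40%) / (1.95 − 0.73) = 6.6066%
R_f = 7.40% − 0.73 × 6.6066% = 2.5772%
β_Norwood = ρ·σ_i/σ_m = 0.199 × 51.35 / 13.37 = 0.7643
E(R_Norwood) = R_f + β × MRP = 2.5772% + 0.7643 × 6.6066% = 7.63%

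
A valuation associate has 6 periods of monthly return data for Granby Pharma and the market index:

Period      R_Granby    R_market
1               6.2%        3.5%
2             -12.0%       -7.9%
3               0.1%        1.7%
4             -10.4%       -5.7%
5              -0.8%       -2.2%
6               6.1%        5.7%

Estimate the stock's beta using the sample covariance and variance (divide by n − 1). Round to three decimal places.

Mean R_i = (6.2 − 12.0 + 0.1 − 10.4 − 0.8 + 6.1) / 6 = -1.8000%
Mean R_m = (3.5 − 7.9 + 1.7 − 5.7 − 2.2 + 5.7) / 6 = -0.8167%
Σ(R_i − R̄_i)(R_m − R̄_m) = 203.6600  ⇒  Cov = 203.6600 / 5 = 40.7320
Σ(R_m − R̄_m)² = 143.3683  ⇒  Var(R_m) = 143.3683 / 5 = 28.6737
β = Cov / Var(R_m) = 40.7320 / 28.6737 = 1.4205

1.421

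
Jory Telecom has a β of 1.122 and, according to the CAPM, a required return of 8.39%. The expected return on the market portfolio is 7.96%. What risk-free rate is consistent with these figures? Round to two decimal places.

4.44%

E(R) = R_f + β(E(R_m) − R_f) = R_f(1 − β) + β·E(R_m)
8.39% = R_f × (1 − 1.122) + 1.122 × 7.96%
8.39% = R_f × -0.122 + 8.93112%
R_f = (8.39% − 8.93112%) / -0.122 = 4.44%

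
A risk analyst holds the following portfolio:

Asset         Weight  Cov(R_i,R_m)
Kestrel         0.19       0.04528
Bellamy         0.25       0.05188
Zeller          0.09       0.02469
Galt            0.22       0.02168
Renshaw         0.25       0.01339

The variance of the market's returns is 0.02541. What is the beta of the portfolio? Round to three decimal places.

1.256

β_Kestrel = 0.04528 / 0.02541 = 1.7820
β_Bellamy = 0.05188 / 0.02541 = 2.0417
β_Zeller = 0.02469 / 0.02541 = 0.9717
β_Galt = 0.02168 / 0.02541 = 0.8532
β_Renshaw = 0.01339 / 0.02541 = 0.5270
β_P = Σ w_i β_i = 0.19×1.7820 + 0.25×2.0417 + 0.09×0.9717 + 0.22×0.8532 + 0.25×0.5270 = 1.2559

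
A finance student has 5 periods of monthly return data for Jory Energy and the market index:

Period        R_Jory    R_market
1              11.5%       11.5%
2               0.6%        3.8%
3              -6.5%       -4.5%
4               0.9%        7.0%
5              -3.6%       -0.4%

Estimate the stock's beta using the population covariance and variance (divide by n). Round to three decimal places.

1.038

Mean R_i = (11.5 + 0.6 − 6.5 + 0.9 − 3.6) / 5 = 0.5800%
Mean R_m = (11.5 + 3.8 − 4.5 + 7.0 − 0.4) / 5 = 3.4800%
Σ(R_i − R̄_i)(R_m − R̄_m) = 161.4280  ⇒  Cov = 161.4280 / 5 = 32.2856
Σ(R_m − R̄_m)² = 155.5480  ⇒  Var(R_m) = 155.5480 / 5 = 31.1096
β = Cov / Var(R_m) = 32.2856 / 31.1096 = 1.0378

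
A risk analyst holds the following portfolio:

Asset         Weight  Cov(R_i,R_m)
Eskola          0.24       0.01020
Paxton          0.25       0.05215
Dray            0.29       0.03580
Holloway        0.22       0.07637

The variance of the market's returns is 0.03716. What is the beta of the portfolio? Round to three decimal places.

β_Eskola = 0.01020 / 0.03716 = 0.2745
β_Paxton = 0.05215 / 0.03716 = 1.4034
β_Dray = 0.03580 / 0.03716 = 0.9634
β_Holloway = 0.07637 / 0.03716 = 2.0552
β_P = Σ w_i β_i = 0.24×0.2745 + 0.25×1.4034 + 0.29×0.9634 + 0.22×2.0552 = 1.1483

1.148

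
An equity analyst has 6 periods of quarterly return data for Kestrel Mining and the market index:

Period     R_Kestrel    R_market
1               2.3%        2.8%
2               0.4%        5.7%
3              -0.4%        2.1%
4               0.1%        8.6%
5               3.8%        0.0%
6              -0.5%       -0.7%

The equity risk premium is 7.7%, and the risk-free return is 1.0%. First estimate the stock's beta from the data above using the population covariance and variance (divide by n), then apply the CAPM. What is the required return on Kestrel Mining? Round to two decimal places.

-0.05%

Mean R_i = (2.3 + 0.4 − 0.4 + 0.1 + 3.8 − 0.5) / 6 = 0.9500%
Mean R_m = (2.8 + 5.7 + 2.1 + 8.6 + 0.0 − 0.7) / 6 = 3.0833%
Σ(R_i − R̄_i)(R_m − R̄_m) = -8.4850  ⇒  Cov = -8.4850 / 6 = -1.4142
Σ(R_m − R̄_m)² = 62.1483  ⇒  Var(R_m) = 62.1483 / 6 = 10.3581
β = Cov / Var(R_m) = -1.4142 / 10.3581 = -0.1365
E(R) = R_f + β × MRP = 1.0% + -0.1365 × 7.7% = -0.05%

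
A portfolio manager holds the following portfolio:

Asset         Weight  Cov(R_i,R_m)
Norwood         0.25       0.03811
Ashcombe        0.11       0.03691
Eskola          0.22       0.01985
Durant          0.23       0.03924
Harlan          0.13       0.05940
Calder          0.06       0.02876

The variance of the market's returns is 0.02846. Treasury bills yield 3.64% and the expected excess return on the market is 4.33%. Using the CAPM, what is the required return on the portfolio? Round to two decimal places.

β_Norwood = 0.03811 / 0.02846 = 1.3391
β_Ashcombe = 0.03691 / 0.02846 = 1.2969
β_Eskola = 0.01985 / 0.02846 = 0.6975
β_Durant = 0.03924 / 0.02846 = 1.3788
β_Harlan = 0.05940 / 0.02846 = 2.0871
β_Calder = 0.02876 / 0.02846 = 1.0105
β_P = Σ w_i β_i = 0.25×1.3391 + 0.11×1.2969 + 0.22×0.6975 + 0.23×1.3788 + 0.13×2.0871 + 0.06×1.0105 = 1.2800
E(R_P) = R_f + β_P × MRP = 3.64% + 1.2800 × 4.33% = 9.18%

9.18%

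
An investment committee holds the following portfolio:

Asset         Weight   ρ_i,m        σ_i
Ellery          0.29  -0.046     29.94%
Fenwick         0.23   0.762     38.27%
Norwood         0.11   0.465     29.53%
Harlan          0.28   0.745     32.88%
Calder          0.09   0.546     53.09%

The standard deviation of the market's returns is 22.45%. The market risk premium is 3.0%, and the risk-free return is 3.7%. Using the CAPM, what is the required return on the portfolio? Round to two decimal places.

6.01%

β_Ellery = -0.046 × 29.94% / 22.45% = -0.0613
β_Fenwick = 0.762 × 38.27% / 22.45% = 1.2990
β_Norwood = 0.465 × 29.53% / 22.45% = 0.6116
β_Harlan = 0.745 × 32.88% / 22.45% = 1.0911
β_Calder = 0.546 × 53.09% / 22.45% = 1.2912
β_P = Σ w_i β_i = 0.29×-0.0613 + 0.23×1.2990 + 0.11×0.6116 + 0.28×1.0911 + 0.09×1.2912 = 0.7700
E(R_P) = R_f + β_P × MRP = 3.7% + 0.7700 × 3.0% = 6.01%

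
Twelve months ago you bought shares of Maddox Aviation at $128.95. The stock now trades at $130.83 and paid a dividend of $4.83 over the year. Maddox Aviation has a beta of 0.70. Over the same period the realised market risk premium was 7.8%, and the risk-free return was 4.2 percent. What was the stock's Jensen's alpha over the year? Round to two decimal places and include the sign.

-4.46%

Realised HPR = (P1 + D1 − P0) / P0 = (130.83 + 4.83 − 128.95) / 128.95 = 6.71 / 128.95 = 5.2036%
CAPM required = R_f + β·MRP = 4.2% + 0.70 × 7.8% = 9.6600%
α = realised − required = 5.2036% − 9.6600% = -4.46%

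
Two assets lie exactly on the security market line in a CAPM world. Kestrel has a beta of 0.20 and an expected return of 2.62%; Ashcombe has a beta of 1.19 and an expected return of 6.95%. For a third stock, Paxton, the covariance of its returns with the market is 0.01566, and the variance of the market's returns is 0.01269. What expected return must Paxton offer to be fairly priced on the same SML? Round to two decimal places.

7.14%

MRP = (6.95% − 2.62%) / (1.19 − 0.20) = 4.3737%
R_f = 2.62% − 0.20 × 4.3737% = 1.7453%
β_Paxton = Cov / Var(R_m) = 0.01566 / 0.01269 = 1.2340
E(R_Paxton) = R_f + β × MRP = 1.7453% + 1.2340 × 4.3737% = 7.14%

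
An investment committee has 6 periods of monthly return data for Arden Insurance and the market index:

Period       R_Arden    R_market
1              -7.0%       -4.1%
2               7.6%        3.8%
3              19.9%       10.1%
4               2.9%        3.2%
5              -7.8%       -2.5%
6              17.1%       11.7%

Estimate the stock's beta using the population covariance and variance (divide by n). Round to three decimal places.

1.792

Mean R_i = (-7.0 + 7.6 + 19.9 + 2.9 − 7.8 + 17.1) / 6 = 5.4500%
Mean R_m = (-4.1 + 3.8 + 10.1 + 3.2 − 2.5 + 11.7) / 6 = 3.7000%
Σ(R_i − R̄_i)(R_m − R̄_m) = 366.4300  ⇒  Cov = 366.4300 / 6 = 61.0717
Σ(R_m − R̄_m)² = 204.5000  ⇒  Var(R_m) = 204.5000 / 6 = 34.0833
β = Cov / Var(R_m) = 61.0717 / 34.0833 = 1.7918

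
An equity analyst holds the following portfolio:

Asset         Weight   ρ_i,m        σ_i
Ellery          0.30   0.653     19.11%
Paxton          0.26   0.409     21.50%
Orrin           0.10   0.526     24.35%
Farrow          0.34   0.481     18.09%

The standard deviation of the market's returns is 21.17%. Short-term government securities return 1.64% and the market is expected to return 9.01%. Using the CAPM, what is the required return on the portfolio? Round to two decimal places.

5.22%

β_Ellery = 0.653 × 19.11% / 21.17% = 0.5895
β_Paxton = 0.409 × 21.50% / 21.17% = 0.4154
β_Orrin = 0.526 × 24.35% / 21.17% = 0.6050
β_Farrow = 0.481 × 18.09% / 21.17% = 0.4110
β_P = Σ w_i β_i = 0.30×0.5895 + 0.26×0.4154 + 0.10×0.6050 + 0.34×0.4110 = 0.4851
MRP = 9.01% − 1.64% = 7.37%
E(R_P) = R_f + β_P × MRP = 1.64% + 0.4851 × 7.37% = 5.22%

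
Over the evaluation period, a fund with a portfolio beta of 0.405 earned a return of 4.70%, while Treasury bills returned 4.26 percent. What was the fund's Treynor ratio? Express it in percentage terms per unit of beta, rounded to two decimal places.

1.09%

Treynor = (R_P − R_f) / β_P = (4.70% − 4.26%) / 0.4050 = 0.44% / 0.4050 = 1.09%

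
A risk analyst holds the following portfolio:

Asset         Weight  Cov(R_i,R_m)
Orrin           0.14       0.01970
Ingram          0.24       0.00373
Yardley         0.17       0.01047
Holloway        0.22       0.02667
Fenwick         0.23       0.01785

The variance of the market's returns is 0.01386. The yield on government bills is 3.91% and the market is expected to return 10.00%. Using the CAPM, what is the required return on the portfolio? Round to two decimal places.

10.68%

β_Orrin = 0.01970 / 0.01386 = 1.4214
β_Ingram = 0.00373 / 0.01386 = 0.2691
β_Yardley = 0.01047 / 0.01386 = 0.7554
β_Holloway = 0.02667 / 0.01386 = 1.9242
β_Fenwick = 0.01785 / 0.01386 = 1.2879
β_P = Σ w_i β_i = 0.14×1.4214 + 0.24×0.2691 + 0.17×0.7554 + 0.22×1.9242 + 0.23×1.2879 = 1.1115
MRP = 10.00% − 3.91% = 6.09%
E(R_P) = R_f + β_P × MRP = 3.91% + 1.1115 × 6.09% = 10.68%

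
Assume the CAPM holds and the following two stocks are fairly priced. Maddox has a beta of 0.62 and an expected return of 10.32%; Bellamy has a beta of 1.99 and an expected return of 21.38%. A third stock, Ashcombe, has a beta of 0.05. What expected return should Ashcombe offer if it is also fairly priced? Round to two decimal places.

5.72%

MRP (SML slope) = (21.38% − 10.32%) / (1.99 − 0.62) = 11.06% / 1.37 = 8.0730%
R_f (intercept) = 10.32% − 0.62 × 8.0730% = 5.3147%
E(R_Ashcombe) = R_f + β × MRP = 5.3147% + 0.05 × 8.0730% = 5.72%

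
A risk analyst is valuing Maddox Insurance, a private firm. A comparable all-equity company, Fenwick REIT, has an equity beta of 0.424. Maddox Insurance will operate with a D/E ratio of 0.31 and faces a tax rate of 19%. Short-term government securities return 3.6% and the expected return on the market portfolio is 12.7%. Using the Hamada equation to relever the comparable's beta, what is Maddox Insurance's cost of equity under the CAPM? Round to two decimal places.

β_L = β_U × [1 + (1 − t)(D/E)] = 0.424 × [1 + (1 − 0.19) × 0.31]
    = 0.424 × [1 + 0.81 × 0.31] = 0.424 × 1.2511 = 0.5305
MRP = 12.7% − 3.6% = 9.10%
E(R) = R_f + β_L × MRP = 3.6% + 0.5305 × 9.1% = 8.43%

8.43%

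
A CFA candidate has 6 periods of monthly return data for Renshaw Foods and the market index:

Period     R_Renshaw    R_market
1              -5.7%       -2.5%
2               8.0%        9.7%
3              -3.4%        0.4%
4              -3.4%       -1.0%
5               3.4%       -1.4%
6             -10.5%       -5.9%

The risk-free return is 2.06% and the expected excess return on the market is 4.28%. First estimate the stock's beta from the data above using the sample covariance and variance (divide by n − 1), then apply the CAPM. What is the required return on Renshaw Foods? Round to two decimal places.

Mean R_i = (-5.7 + 8.0 − 3.4 − 3.4 + 3.4 − 10.5) / 6 = -1.9333%
Mean R_m = (-2.5 + 9.7 + 0.4 − 1.0 − 1.4 − 5.9) / 6 = -0.1167%
Σ(R_i − R̄_i)(R_m − R̄_m) = 149.7267  ⇒  Cov = 149.7267 / 5 = 29.9453
Σ(R_m − R̄_m)² = 138.1883  ⇒  Var(R_m) = 138.1883 / 5 = 27.6377
β = Cov / Var(R_m) = 29.9453 / 27.6377 = 1.0835
E(R) = R_f + β × MRP = 2.06% + 1.0835 × 4.28% = 6.70%

6.70%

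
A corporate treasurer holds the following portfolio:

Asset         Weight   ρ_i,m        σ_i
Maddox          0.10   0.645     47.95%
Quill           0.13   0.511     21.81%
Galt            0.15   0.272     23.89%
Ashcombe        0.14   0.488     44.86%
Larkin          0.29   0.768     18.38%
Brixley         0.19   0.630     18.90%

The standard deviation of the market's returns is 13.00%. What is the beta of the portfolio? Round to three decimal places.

β_Maddox = 0.645 × 47.95% / 13.00% = 2.3791
β_Quill = 0.511 × 21.81% / 13.00% = 0.8573
β_Galt = 0.272 × 23.89% / 13.00% = 0.4999
β_Ashcombe = 0.488 × 44.86% / 13.00% = 1.6840
β_Larkin = 0.768 × 18.38% / 13.00% = 1.0858
β_Brixley = 0.630 × 18.90% / 13.00% = 0.9159
β_P = Σ w_i β_i = 0.10×2.3791 + 0.13×0.8573 + 0.15×0.4999 + 0.14×1.6840 + 0.29×1.0858 + 0.19×0.9159 = 1.1490

1.149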